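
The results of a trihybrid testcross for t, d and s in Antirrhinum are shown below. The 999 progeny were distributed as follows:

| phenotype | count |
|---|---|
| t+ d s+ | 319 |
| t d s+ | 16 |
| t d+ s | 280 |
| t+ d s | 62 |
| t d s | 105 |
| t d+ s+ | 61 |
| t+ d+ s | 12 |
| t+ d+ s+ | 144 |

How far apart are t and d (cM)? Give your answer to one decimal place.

The two most frequent reciprocal classes, t d+ s and t+ d s+, are the parental types, so the F1 was t d+ s / t+ d s+.
The two rarest classes, t+ d+ s and t d s+, are the double crossovers. Comparing them with the parentals, only the t allele has switched, so t is the middle locus and the order is d – t – s.
Crossovers in the d–t interval produce the single-crossover classes t d s and t+ d+ s+ (105 + 144 = 249) plus the double crossovers (28).
RF(d–t) = (249 + 28) / 999 = 277/999 = 0.2773 → 27.7 cM.

27.7 cM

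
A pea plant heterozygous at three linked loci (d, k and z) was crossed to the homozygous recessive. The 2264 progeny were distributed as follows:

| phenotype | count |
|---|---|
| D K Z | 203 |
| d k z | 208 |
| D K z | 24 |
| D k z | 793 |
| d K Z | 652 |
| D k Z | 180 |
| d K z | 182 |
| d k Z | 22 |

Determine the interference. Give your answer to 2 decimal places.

The two most frequent reciprocal classes, D k z and d K Z, are the parental types, so the F1 was D k z / d K Z.
The two rarest classes, D K z and d k Z, are the double crossovers. Comparing them with the parentals, only the k allele has switched, so k is the middle locus and the order is z – k – d.
z–k: (362 + 46)/2264 = 0.1802; k–d: (411 + 46)/2264 = 0.2019.
Expected DCO frequency = 0.1802 × 0.2019 ≈ 0.03638; observed = 46/2264 ≈ 0.02032.
Coefficient of coincidence = 0.02032/0.03638 ≈ 0.56; interference = 1 − 0.56 = 0.44.

0.44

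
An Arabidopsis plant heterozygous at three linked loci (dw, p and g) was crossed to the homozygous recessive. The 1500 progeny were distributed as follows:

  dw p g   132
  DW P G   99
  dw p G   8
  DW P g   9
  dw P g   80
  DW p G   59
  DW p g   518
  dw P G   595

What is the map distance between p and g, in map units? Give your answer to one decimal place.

10.4 map units

The two most frequent reciprocal classes, DW p g and dw P G, are the parental types, so the F1 was DW p g / dw P G.
The two rarest classes, DW P g and dw p G, are the double crossovers. Comparing them with the parentals, only the p allele has switched, so p is the middle locus and the order is dw – p – g.
Crossovers in the p–g interval produce the single-crossover classes DW p G and dw P g (59 + 80 = 139) plus the double crossovers (17).
RF(p–g) = (139 + 17) / 1500 = 156/1500 = 0.1040 → 10.4 map units.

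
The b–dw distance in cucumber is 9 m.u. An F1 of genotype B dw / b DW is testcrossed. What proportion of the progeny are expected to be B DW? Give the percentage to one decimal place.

A map distance of 9 m.u. corresponds to a recombination frequency of 0.090.
The F1 is B dw / b DW, so B DW is a recombinant gamete class with expected frequency r/2 = 0.090/2 = 0.0450.
That is 0.0450 = 4.5% of the progeny.

4.5%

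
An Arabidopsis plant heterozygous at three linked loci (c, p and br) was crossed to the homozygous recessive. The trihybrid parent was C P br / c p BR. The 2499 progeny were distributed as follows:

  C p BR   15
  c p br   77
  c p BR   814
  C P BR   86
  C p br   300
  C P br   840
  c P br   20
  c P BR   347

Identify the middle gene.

c

The two rarest classes, c P br and C p BR, are the double crossovers. Comparing them with the parentals, only the c allele has switched, so c is the middle locus and the order is br – c – p.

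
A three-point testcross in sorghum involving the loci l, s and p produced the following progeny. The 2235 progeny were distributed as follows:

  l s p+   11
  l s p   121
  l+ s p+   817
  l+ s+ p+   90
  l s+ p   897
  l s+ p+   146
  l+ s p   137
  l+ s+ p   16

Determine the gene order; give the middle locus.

The two most frequent reciprocal classes, l+ s p+ and l s+ p, are the parental types, so the F1 was l+ s p+ / l s+ p.
The two rarest classes, l s p+ and l+ s+ p, are the double crossovers. Comparing them with the parentals, only the l allele has switched, so l is the middle locus and the order is s – l – p.

l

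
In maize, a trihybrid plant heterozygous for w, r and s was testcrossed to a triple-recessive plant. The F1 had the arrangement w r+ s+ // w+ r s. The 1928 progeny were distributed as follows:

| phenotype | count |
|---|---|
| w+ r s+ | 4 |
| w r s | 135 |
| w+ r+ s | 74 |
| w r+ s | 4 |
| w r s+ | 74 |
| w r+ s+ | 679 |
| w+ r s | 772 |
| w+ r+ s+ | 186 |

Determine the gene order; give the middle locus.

The two rarest classes, w r+ s and w+ r s+, are the double crossovers. Comparing them with the parentals, only the s allele has switched, so s is the middle locus and the order is w – s – r.

s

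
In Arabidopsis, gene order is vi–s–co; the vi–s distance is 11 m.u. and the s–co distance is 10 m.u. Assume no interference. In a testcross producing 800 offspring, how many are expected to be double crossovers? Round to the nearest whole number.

Map distances give recombination frequencies of 0.110 and 0.100 for the two intervals.
With no interference, expected double-crossover frequency = 0.110 × 0.100 = 0.01100.
Expected number = 0.01100 × 800 = 8.80 ≈ 9.

9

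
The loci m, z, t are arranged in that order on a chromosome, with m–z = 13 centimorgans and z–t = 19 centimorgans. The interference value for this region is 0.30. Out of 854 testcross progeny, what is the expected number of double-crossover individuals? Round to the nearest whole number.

Map distances give recombination frequencies of 0.130 and 0.190 for the two intervals.
With interference 0.30 (so coincidence = 0.70), expected double-crossover frequency = 0.130 × 0.190 × 0.70 = 0.01729.
Expected number = 0.01729 × 854 = 14.77 ≈ 15.

15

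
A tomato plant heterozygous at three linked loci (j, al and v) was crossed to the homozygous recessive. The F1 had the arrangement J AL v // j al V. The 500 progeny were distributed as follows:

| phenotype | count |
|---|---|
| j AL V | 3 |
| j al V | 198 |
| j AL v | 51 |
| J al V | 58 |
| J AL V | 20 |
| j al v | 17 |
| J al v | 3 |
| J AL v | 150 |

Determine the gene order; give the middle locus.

The two rarest classes, J al v and j AL V, are the double crossovers. Comparing them with the parentals, only the al allele has switched, so al is the middle locus and the order is j – al – v.

al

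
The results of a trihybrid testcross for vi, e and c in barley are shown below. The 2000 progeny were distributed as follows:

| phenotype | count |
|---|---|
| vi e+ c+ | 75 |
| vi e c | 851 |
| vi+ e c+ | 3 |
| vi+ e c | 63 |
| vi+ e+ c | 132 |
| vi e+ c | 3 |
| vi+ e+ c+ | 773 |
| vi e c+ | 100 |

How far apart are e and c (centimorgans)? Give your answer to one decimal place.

11.9 centimorgans

The two most frequent reciprocal classes, vi+ e+ c+ and vi e c, are the parental types, so the F1 was vi+ e+ c+ / vi e c.
The two rarest classes, vi+ e c+ and vi e+ c, are the double crossovers. Comparing them with the parentals, only the e allele has switched, so e is the middle locus and the order is c – e – vi.
Crossovers in the c–e interval produce the single-crossover classes vi+ e+ c and vi e c+ (132 + 100 = 232) plus the double crossovers (6).
RF(c–e) = (232 + 6) / 2000 = 238/2000 = 0.1190 → 11.9 centimorgans.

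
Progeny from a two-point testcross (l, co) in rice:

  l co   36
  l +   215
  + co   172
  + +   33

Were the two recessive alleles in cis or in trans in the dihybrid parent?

The two most frequent classes are + co (172) and l + (215); these are the parental (non-recombinant) types.
So the F1 carried + co on one chromosome and l + on the other — the recessive alleles are on opposite chromosomes (trans / repulsion).

trans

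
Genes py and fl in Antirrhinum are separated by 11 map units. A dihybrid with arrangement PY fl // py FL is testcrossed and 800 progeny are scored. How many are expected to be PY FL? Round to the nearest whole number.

A map distance of 11 map units corresponds to a recombination frequency of 0.110.
The F1 is PY fl / py FL, so PY FL is a recombinant gamete class with expected frequency r/2 = 0.110/2 = 0.0550.
Expected number = 0.0550 × 800 = 44.00 ≈ 44.

44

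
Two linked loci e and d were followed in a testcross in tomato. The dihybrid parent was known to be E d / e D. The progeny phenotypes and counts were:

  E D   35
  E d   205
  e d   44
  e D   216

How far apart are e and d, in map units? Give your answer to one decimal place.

The recombinant classes are E D and e d: 35 + 44 = 79.
Recombination frequency = 79/500 = 0.1580 ≈ 15.8%, i.e. 15.8 map units.

15.8 map units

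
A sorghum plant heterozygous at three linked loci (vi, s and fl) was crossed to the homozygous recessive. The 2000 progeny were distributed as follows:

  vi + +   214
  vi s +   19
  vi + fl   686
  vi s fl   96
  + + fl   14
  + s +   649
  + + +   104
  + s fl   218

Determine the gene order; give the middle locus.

vi

The two most frequent reciprocal classes, + s + and vi + fl, are the parental types, so the F1 was + s + / vi + fl.
The two rarest classes, vi s + and + + fl, are the double crossovers. Comparing them with the parentals, only the vi allele has switched, so vi is the middle locus and the order is s – vi – fl.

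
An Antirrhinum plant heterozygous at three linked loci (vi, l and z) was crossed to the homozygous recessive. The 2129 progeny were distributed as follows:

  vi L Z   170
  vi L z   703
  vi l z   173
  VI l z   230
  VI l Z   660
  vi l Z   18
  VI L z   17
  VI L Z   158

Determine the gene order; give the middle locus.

vi

The two most frequent reciprocal classes, VI l Z and vi L z, are the parental types, so the F1 was VI l Z / vi L z.
The two rarest classes, vi l Z and VI L z, are the double crossovers. Comparing them with the parentals, only the vi allele has switched, so vi is the middle locus and the order is l – vi – z.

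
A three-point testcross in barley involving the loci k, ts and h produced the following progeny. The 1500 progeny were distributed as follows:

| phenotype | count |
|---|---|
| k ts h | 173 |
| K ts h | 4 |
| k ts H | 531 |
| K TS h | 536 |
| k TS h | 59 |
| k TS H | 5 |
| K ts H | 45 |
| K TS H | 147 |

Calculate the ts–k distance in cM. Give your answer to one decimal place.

The two most frequent reciprocal classes, k ts H and K TS h, are the parental types, so the F1 was k ts H / K TS h.
The two rarest classes, k TS H and K ts h, are the double crossovers. Comparing them with the parentals, only the ts allele has switched, so ts is the middle locus and the order is k – ts – h.
Crossovers in the k–ts interval produce the single-crossover classes K ts H and k TS h (45 + 59 = 104) plus the double crossovers (9).
RF(k–ts) = (104 + 9) / 1500 = 113/1500 = 0.0753 → 7.5 cM.

7.5 cM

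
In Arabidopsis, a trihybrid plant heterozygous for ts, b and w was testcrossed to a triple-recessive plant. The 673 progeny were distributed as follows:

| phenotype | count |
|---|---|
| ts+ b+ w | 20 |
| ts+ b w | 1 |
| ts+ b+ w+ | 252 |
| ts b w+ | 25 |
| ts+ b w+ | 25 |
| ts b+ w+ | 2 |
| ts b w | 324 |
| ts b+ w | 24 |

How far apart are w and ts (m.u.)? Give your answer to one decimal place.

The two most frequent reciprocal classes, ts+ b+ w+ and ts b w, are the parental types, so the F1 was ts+ b+ w+ / ts b w.
The two rarest classes, ts b+ w+ and ts+ b w, are the double crossovers. Comparing them with the parentals, only the ts allele has switched, so ts is the middle locus and the order is w – ts – b.
Crossovers in the w–ts interval produce the single-crossover classes ts+ b+ w and ts b w+ (20 + 25 = 45) plus the double crossovers (3).
RF(w–ts) = (45 + 3) / 673 = 48/673 = 0.0713 → 7.1 m.u.

7.1 m.u.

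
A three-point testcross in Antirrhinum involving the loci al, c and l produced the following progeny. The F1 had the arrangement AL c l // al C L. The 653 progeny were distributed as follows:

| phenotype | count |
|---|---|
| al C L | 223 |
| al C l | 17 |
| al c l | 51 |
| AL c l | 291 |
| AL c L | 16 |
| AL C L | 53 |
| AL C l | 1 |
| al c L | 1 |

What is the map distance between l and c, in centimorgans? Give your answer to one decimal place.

5.4 centimorgans

The two rarest classes, AL C l and al c L, are the double crossovers. Comparing them with the parentals, only the c allele has switched, so c is the middle locus and the order is al – c – l.
Crossovers in the c–l interval produce the single-crossover classes AL c L and al C l (16 + 17 = 33) plus the double crossovers (2).
RF(c–l) = (33 + 2) / 653 = 35/653 = 0.0536 → 5.4 centimorgans.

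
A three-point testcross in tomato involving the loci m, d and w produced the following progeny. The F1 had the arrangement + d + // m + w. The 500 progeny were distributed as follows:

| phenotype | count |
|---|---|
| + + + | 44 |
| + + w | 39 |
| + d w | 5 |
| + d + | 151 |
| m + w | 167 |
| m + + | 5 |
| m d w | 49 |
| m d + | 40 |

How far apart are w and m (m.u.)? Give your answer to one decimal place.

The two rarest classes, + d w and m + +, are the double crossovers. Comparing them with the parentals, only the w allele has switched, so w is the middle locus and the order is m – w – d.
Crossovers in the m–w interval produce the single-crossover classes m d + and + + w (40 + 39 = 79) plus the double crossovers (10).
RF(m–w) = (79 + 10) / 500 = 89/500 = 0.1780 → 17.8 m.u.

17.8 m.u.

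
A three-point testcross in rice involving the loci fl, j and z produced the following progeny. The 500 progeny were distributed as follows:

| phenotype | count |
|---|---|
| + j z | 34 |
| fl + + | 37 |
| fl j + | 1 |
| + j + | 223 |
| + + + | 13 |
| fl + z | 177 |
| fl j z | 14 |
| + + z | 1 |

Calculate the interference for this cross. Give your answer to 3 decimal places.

The two most frequent reciprocal classes, + j + and fl + z, are the parental types, so the F1 was + j + / fl + z.
The two rarest classes, fl j + and + + z, are the double crossovers. Comparing them with the parentals, only the fl allele has switched, so fl is the middle locus and the order is z – fl – j.
z–fl: (71 + 2)/500 = 0.1460; fl–j: (27 + 2)/500 = 0.0580.
Expected DCO frequency = 0.1460 × 0.0580 ≈ 0.00847; observed = 2/500 ≈ 0.00400.
Coefficient of coincidence = 0.00400/0.00847 ≈ 0.472; interference = 1 − 0.472 = 0.528.

0.528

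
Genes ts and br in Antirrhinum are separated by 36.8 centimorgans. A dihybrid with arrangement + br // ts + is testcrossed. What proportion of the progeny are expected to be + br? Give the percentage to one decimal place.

A map distance of 36.8 centimorgans corresponds to a recombination frequency of 0.368.
The F1 is + br / ts +, so + br is a parental gamete class with expected frequency (1 − r)/2 = 0.632/2 = 0.3160.
That is 0.3160 = 31.6% of the progeny.

31.6%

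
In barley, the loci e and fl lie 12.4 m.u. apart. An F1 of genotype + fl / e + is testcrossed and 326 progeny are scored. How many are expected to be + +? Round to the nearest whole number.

20

A map distance of 12.4 m.u. corresponds to a recombination frequency of 0.124.
The F1 is + fl / e +, so + + is a recombinant gamete class with expected frequency r/2 = 0.124/2 = 0.0620.
Expected number = 0.0620 × 326 = 20.21 ≈ 20.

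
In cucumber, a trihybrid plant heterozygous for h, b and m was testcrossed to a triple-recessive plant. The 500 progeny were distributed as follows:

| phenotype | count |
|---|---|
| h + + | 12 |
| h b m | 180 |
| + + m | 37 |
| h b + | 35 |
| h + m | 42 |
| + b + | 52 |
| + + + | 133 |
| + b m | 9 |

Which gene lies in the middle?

h

The two most frequent reciprocal classes, + + + and h b m, are the parental types, so the F1 was + + + / h b m.
The two rarest classes, h + + and + b m, are the double crossovers. Comparing them with the parentals, only the h allele has switched, so h is the middle locus and the order is b – h – m.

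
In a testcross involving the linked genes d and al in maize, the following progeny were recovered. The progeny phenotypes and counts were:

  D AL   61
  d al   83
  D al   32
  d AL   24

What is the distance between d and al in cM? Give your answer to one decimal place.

The two most frequent classes, D AL (61) and d al (83), are the parental types, so the F1 was D AL / d al.
The recombinant classes are D al and d AL: 32 + 24 = 56.
Recombination frequency = 56/200 = 0.2800 ≈ 28.0%, i.e. 28.0 cM.

28.0 cM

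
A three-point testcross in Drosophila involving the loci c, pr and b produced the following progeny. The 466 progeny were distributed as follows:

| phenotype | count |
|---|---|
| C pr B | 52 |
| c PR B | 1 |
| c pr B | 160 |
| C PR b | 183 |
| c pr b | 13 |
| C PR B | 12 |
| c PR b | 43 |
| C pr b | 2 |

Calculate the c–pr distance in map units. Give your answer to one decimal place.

21.0 map units

The two most frequent reciprocal classes, C PR b and c pr B, are the parental types, so the F1 was C PR b / c pr B.
The two rarest classes, C pr b and c PR B, are the double crossovers. Comparing them with the parentals, only the pr allele has switched, so pr is the middle locus and the order is c – pr – b.
Crossovers in the c–pr interval produce the single-crossover classes c PR b and C pr B (43 + 52 = 95) plus the double crossovers (3).
RF(c–pr) = (95 + 3) / 466 = 98/466 = 0.2103 → 21.0 map units.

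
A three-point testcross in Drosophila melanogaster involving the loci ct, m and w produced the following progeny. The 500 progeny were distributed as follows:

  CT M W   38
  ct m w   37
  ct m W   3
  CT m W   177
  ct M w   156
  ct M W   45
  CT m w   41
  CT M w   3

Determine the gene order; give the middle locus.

ct

The two most frequent reciprocal classes, ct M w and CT m W, are the parental types, so the F1 was ct M w / CT m W.
The two rarest classes, CT M w and ct m W, are the double crossovers. Comparing them with the parentals, only the ct allele has switched, so ct is the middle locus and the order is m – ct – w.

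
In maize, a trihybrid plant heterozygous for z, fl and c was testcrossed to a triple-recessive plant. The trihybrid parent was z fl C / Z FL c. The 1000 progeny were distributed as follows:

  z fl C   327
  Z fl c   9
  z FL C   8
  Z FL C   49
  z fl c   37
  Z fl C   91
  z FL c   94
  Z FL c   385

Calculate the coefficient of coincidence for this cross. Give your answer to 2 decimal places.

0.82

The two rarest classes, z FL C and Z fl c, are the double crossovers. Comparing them with the parentals, only the fl allele has switched, so fl is the middle locus and the order is c – fl – z.
c–fl: (86 + 17)/1000 = 0.1030; fl–z: (185 + 17)/1000 = 0.2020.
Expected DCO frequency = 0.1030 × 0.2020 ≈ 0.02081; observed = 17/1000 ≈ 0.01700.
Coefficient of coincidence = 0.01700/0.02081 ≈ 0.82.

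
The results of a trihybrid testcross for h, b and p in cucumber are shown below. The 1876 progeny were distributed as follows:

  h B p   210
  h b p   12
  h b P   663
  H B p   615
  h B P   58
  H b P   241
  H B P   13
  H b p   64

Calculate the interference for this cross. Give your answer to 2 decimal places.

The two most frequent reciprocal classes, H B p and h b P, are the parental types, so the F1 was H B p / h b P.
The two rarest classes, H B P and h b p, are the double crossovers. Comparing them with the parentals, only the p allele has switched, so p is the middle locus and the order is h – p – b.
h–p: (451 + 25)/1876 = 0.2537; p–b: (122 + 25)/1876 = 0.0784.
Expected DCO frequency = 0.2537 × 0.0784 ≈ 0.01989; observed = 25/1876 ≈ 0.01333.
Coefficient of coincidence = 0.01333/0.01989 ≈ 0.67; interference = 1 − 0.67 = 0.33.

0.33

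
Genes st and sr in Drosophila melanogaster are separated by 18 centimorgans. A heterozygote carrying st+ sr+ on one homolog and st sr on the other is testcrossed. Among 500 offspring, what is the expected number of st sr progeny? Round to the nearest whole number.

A map distance of 18 centimorgans corresponds to a recombination frequency of 0.180.
The F1 is st+ sr+ / st sr, so st sr is a parental gamete class with expected frequency (1 − r)/2 = 0.820/2 = 0.4100.
Expected number = 0.4100 × 500 = 205.00 ≈ 205.

205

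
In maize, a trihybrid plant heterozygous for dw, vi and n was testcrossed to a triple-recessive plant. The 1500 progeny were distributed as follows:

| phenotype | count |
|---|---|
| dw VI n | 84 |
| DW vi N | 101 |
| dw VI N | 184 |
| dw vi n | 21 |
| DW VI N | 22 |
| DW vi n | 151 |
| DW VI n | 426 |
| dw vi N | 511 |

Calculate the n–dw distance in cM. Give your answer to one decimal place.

15.2 cM

The two most frequent reciprocal classes, dw vi N and DW VI n, are the parental types, so the F1 was dw vi N / DW VI n.
The two rarest classes, dw vi n and DW VI N, are the double crossovers. Comparing them with the parentals, only the n allele has switched, so n is the middle locus and the order is dw – n – vi.
Crossovers in the dw–n interval produce the single-crossover classes DW vi N and dw VI n (101 + 84 = 185) plus the double crossovers (43).
RF(dw–n) = (185 + 43) / 1500 = 228/1500 = 0.1520 → 15.2 cM.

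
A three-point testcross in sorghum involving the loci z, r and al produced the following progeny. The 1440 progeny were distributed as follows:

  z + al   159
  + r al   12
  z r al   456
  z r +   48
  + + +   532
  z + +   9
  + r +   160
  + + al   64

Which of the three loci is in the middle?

The two most frequent reciprocal classes, + + + and z r al, are the parental types, so the F1 was + + + / z r al.
The two rarest classes, z + + and + r al, are the double crossovers. Comparing them with the parentals, only the z allele has switched, so z is the middle locus and the order is al – z – r.

z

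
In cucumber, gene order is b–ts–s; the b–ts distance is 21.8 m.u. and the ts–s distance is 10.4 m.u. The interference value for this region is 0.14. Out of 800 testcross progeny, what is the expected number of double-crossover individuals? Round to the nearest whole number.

Map distances give recombination frequencies of 0.218 and 0.104 for the two intervals.
With interference 0.14 (so coincidence = 0.86), expected double-crossover frequency = 0.218 × 0.104 × 0.86 = 0.01950.
Expected number = 0.01950 × 800 = 15.60 ≈ 16.

16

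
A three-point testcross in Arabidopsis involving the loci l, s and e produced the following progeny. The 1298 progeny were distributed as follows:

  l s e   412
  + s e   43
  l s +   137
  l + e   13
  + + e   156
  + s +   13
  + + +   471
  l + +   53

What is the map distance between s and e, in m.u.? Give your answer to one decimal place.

24.6 m.u.

The two most frequent reciprocal classes, + + + and l s e, are the parental types, so the F1 was + + + / l s e.
The two rarest classes, + s + and l + e, are the double crossovers. Comparing them with the parentals, only the s allele has switched, so s is the middle locus and the order is l – s – e.
Crossovers in the s–e interval produce the single-crossover classes + + e and l s + (156 + 137 = 293) plus the double crossovers (26).
RF(s–e) = (293 + 26) / 1298 = 319/1298 = 0.2458 → 24.6 m.u.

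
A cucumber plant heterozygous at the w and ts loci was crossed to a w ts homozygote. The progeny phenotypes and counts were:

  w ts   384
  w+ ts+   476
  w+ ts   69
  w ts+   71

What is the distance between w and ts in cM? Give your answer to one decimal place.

14.0 cM

The two most frequent classes, w+ ts+ (476) and w ts (384), are the parental types, so the F1 was w+ ts+ / w ts.
The recombinant classes are w+ ts and w ts+: 69 + 71 = 140.
Recombination frequency = 140/1000 = 0.1400 ≈ 14.0%, i.e. 14.0 cM.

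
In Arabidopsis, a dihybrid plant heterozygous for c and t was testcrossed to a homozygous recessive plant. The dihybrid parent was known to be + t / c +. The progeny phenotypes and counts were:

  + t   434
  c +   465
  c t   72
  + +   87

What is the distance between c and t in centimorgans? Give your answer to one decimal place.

The recombinant classes are + + and c t: 87 + 72 = 159.
Recombination frequency = 159/1058 = 0.1503 ≈ 15.0%, i.e. 15.0 centimorgans.

15.0 centimorgans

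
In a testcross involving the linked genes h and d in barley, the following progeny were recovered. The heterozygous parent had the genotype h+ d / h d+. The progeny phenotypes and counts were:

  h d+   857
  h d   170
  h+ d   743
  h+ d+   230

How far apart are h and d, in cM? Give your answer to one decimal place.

20.0 cM

The recombinant classes are h+ d+ and h d: 230 + 170 = 400.
Recombination frequency = 400/2000 = 0.2000 ≈ 20.0%, i.e. 20.0 cM.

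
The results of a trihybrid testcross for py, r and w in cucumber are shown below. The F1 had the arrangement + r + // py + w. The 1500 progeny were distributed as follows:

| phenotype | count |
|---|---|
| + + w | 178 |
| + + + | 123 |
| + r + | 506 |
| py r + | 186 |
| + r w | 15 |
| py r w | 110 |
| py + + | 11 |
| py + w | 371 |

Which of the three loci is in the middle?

w

The two rarest classes, + r w and py + +, are the double crossovers. Comparing them with the parentals, only the w allele has switched, so w is the middle locus and the order is r – w – py.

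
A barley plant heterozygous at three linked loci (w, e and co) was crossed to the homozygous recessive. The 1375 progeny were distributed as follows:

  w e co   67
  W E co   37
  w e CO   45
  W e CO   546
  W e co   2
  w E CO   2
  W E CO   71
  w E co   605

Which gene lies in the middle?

The two most frequent reciprocal classes, w E co and W e CO, are the parental types, so the F1 was w E co / W e CO.
The two rarest classes, w E CO and W e co, are the double crossovers. Comparing them with the parentals, only the co allele has switched, so co is the middle locus and the order is e – co – w.

co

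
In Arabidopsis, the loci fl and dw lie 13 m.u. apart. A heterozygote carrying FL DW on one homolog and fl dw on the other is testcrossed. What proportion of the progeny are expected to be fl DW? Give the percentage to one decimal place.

6.5%

A map distance of 13 m.u. corresponds to a recombination frequency of 0.130.
The F1 is FL DW / fl dw, so fl DW is a recombinant gamete class with expected frequency r/2 = 0.130/2 = 0.0650.
That is 0.0650 = 6.5% of the progeny.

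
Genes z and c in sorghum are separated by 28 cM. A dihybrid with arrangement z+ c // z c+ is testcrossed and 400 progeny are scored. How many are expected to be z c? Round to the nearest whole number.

A map distance of 28 cM corresponds to a recombination frequency of 0.280.
The F1 is z+ c / z c+, so z c is a recombinant gamete class with expected frequency r/2 = 0.280/2 = 0.1400.
Expected number = 0.1400 × 400 = 56.00 ≈ 56.

56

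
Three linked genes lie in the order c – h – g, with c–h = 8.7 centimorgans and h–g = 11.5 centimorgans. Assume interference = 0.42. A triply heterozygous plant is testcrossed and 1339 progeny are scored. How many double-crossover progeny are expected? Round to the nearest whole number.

8

Map distances give recombination frequencies of 0.087 and 0.115 for the two intervals.
With interference 0.42 (so coincidence = 0.58), expected double-crossover frequency = 0.087 × 0.115 × 0.58 = 0.00580.
Expected number = 0.00580 × 1339 = 7.77 ≈ 8.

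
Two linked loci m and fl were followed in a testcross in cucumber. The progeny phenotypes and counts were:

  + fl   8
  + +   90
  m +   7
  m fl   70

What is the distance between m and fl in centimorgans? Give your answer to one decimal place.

The two most frequent classes, + + (90) and m fl (70), are the parental types, so the F1 was + + / m fl.
The recombinant classes are + fl and m +: 8 + 7 = 15.
Recombination frequency = 15/175 = 0.0857 ≈ 8.6%, i.e. 8.6 centimorgans.

8.6 centimorgans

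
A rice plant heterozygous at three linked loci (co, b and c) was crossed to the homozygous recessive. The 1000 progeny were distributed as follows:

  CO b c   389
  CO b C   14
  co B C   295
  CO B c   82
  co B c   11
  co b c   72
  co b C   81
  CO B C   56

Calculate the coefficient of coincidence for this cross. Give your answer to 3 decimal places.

The two most frequent reciprocal classes, co B C and CO b c, are the parental types, so the F1 was co B C / CO b c.
The two rarest classes, co B c and CO b C, are the double crossovers. Comparing them with the parentals, only the c allele has switched, so c is the middle locus and the order is co – c – b.
co–c: (128 + 25)/1000 = 0.1530; c–b: (163 + 25)/1000 = 0.1880.
Expected DCO frequency = 0.1530 × 0.1880 ≈ 0.02876; observed = 25/1000 ≈ 0.02500.
Coefficient of coincidence = 0.02500/0.02876 ≈ 0.869.

0.869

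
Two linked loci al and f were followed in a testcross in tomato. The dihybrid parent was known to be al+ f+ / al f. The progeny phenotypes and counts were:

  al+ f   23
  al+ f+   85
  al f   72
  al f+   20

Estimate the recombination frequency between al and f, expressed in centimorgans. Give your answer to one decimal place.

The recombinant classes are al+ f and al f+: 23 + 20 = 43.
Recombination frequency = 43/200 = 0.2150 ≈ 21.5%, i.e. 21.5 centimorgans.

21.5 centimorgans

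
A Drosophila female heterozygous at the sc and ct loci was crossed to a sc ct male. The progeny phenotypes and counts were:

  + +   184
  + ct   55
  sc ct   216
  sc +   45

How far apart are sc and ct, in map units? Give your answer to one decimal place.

20.0 map units

The two most frequent classes, + + (184) and sc ct (216), are the parental types, so the F1 was + + / sc ct.
The recombinant classes are + ct and sc +: 55 + 45 = 100.
Recombination frequency = 100/500 = 0.2000 ≈ 20.0%, i.e. 20.0 map units.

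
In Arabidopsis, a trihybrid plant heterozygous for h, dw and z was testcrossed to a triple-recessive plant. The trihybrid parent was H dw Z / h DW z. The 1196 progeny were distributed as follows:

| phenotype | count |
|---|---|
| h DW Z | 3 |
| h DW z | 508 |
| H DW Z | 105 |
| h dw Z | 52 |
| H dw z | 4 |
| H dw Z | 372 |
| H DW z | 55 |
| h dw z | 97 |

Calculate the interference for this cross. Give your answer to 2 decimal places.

0.65

The two rarest classes, H dw z and h DW Z, are the double crossovers. Comparing them with the parentals, only the z allele has switched, so z is the middle locus and the order is dw – z – h.
dw–z: (202 + 7)/1196 = 0.1747; z–h: (107 + 7)/1196 = 0.0953.
Expected DCO frequency = 0.1747 × 0.0953 ≈ 0.01665; observed = 7/1196 ≈ 0.00585.
Coefficient of coincidence = 0.00585/0.01665 ≈ 0.35; interference = 1 − 0.35 = 0.65.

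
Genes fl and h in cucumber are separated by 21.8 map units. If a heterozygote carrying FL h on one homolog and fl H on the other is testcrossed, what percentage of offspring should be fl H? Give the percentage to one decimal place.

39.1%

A map distance of 21.8 map units corresponds to a recombination frequency of 0.218.
The F1 is FL h / fl H, so fl H is a parental gamete class with expected frequency (1 − r)/2 = 0.782/2 = 0.3910.
That is 0.3910 = 39.1% of the progeny.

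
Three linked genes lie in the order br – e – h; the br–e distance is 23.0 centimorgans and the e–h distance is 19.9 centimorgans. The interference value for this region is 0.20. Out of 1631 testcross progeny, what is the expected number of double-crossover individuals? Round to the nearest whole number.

60

Map distances give recombination frequencies of 0.230 and 0.199 for the two intervals.
With interference 0.20 (so coincidence = 0.80), expected double-crossover frequency = 0.230 × 0.199 × 0.80 = 0.03662.
Expected number = 0.03662 × 1631 = 59.72 ≈ 60.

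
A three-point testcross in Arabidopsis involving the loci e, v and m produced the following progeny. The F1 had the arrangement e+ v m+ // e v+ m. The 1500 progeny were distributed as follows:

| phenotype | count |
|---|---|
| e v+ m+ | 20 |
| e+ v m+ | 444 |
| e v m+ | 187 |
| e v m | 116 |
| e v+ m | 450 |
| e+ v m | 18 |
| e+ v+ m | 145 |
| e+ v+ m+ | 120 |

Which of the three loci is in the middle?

The two rarest classes, e+ v m and e v+ m+, are the double crossovers. Comparing them with the parentals, only the m allele has switched, so m is the middle locus and the order is e – m – v.

m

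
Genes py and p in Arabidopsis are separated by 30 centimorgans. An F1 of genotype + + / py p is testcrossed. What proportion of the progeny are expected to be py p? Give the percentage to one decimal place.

35.0%

A map distance of 30 centimorgans corresponds to a recombination frequency of 0.300.
The F1 is + + / py p, so py p is a parental gamete class with expected frequency (1 − r)/2 = 0.700/2 = 0.3500.
That is 0.3500 = 35.0% of the progeny.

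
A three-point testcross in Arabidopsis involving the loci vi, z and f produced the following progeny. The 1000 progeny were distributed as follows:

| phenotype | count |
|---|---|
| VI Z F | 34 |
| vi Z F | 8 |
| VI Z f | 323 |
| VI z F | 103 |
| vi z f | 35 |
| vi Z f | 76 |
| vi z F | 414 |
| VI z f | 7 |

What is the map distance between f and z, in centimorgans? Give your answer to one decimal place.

8.4 centimorgans

The two most frequent reciprocal classes, vi z F and VI Z f, are the parental types, so the F1 was vi z F / VI Z f.
The two rarest classes, vi Z F and VI z f, are the double crossovers. Comparing them with the parentals, only the z allele has switched, so z is the middle locus and the order is f – z – vi.
Crossovers in the f–z interval produce the single-crossover classes vi z f and VI Z F (35 + 34 = 69) plus the double crossovers (15).
RF(f–z) = (69 + 15) / 1000 = 84/1000 = 0.0840 → 8.4 centimorgans.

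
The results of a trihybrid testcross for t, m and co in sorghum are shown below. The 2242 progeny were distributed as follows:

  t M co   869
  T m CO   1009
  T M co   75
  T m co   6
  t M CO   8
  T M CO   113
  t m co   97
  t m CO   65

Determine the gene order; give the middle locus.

co

The two most frequent reciprocal classes, T m CO and t M co, are the parental types, so the F1 was T m CO / t M co.
The two rarest classes, T m co and t M CO, are the double crossovers. Comparing them with the parentals, only the co allele has switched, so co is the middle locus and the order is m – co – t.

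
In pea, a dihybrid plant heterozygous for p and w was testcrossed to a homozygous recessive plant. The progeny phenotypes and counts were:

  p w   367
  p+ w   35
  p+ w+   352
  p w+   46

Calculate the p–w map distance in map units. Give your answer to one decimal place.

10.1 map units

The two most frequent classes, p+ w+ (352) and p w (367), are the parental types, so the F1 was p+ w+ / p w.
The recombinant classes are p+ w and p w+: 35 + 46 = 81.
Recombination frequency = 81/800 = 0.1013 ≈ 10.1%, i.e. 10.1 map units.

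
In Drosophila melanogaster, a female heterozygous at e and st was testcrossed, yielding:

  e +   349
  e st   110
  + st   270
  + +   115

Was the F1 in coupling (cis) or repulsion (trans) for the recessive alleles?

trans

The two most frequent classes are + st (270) and e + (349); these are the parental (non-recombinant) types.
So the F1 carried + st on one chromosome and e + on the other — the recessive alleles are on opposite chromosomes (trans / repulsion).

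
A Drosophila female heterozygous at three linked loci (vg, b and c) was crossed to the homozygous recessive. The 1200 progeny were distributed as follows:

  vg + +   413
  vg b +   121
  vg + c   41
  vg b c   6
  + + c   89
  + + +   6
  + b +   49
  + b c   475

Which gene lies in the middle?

vg

The two most frequent reciprocal classes, vg + + and + b c, are the parental types, so the F1 was vg + + / + b c.
The two rarest classes, + + + and vg b c, are the double crossovers. Comparing them with the parentals, only the vg allele has switched, so vg is the middle locus and the order is c – vg – b.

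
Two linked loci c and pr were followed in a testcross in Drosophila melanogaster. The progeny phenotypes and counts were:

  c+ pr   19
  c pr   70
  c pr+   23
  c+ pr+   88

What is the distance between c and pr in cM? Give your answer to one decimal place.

The two most frequent classes, c+ pr+ (88) and c pr (70), are the parental types, so the F1 was c+ pr+ / c pr.
The recombinant classes are c+ pr and c pr+: 19 + 23 = 42.
Recombination frequency = 42/200 = 0.2100 ≈ 21.0%, i.e. 21.0 cM.

21.0 cM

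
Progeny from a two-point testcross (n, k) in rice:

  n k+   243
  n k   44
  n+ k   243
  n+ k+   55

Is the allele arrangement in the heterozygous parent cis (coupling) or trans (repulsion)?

trans

The two most frequent classes are n+ k (243) and n k+ (243); these are the parental (non-recombinant) types.
So the F1 carried n+ k on one chromosome and n k+ on the other — the recessive alleles are on opposite chromosomes (trans / repulsion).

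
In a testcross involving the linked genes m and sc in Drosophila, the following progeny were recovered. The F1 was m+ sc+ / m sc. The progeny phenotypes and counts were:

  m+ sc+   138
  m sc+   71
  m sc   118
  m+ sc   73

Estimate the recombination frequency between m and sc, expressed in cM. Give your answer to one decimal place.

36.0 cM

The recombinant classes are m+ sc and m sc+: 73 + 71 = 144.
Recombination frequency = 144/400 = 0.3600 ≈ 36.0%, i.e. 36.0 cM.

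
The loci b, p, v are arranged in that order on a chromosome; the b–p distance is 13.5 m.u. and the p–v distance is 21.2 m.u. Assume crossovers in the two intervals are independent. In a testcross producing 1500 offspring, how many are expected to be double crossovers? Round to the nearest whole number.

Map distances give recombination frequencies of 0.135 and 0.212 for the two intervals.
With no interference, expected double-crossover frequency = 0.135 × 0.212 = 0.02862.
Expected number = 0.02862 × 1500 = 42.93 ≈ 43.

43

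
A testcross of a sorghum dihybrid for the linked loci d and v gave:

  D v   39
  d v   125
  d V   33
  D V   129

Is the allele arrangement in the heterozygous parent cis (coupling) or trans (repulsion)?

The two most frequent classes are D V (129) and d v (125); these are the parental (non-recombinant) types.
So the F1 carried D V on one chromosome and d v on the other — the recessive alleles are on the same chromosome (cis / coupling).

cis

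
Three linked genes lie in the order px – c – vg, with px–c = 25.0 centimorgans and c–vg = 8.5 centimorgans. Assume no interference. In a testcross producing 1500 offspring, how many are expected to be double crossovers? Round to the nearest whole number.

32

Map distances give recombination frequencies of 0.250 and 0.085 for the two intervals.
With no interference, expected double-crossover frequency = 0.250 × 0.085 = 0.02125.
Expected number = 0.02125 × 1500 = 31.88 ≈ 32.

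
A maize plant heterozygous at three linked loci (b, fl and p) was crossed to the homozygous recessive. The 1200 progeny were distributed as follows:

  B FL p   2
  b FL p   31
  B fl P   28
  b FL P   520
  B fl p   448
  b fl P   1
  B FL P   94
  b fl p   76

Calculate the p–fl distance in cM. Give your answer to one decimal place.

The two most frequent reciprocal classes, b FL P and B fl p, are the parental types, so the F1 was b FL P / B fl p.
The two rarest classes, b fl P and B FL p, are the double crossovers. Comparing them with the parentals, only the fl allele has switched, so fl is the middle locus and the order is b – fl – p.
Crossovers in the fl–p interval produce the single-crossover classes b FL p and B fl P (31 + 28 = 59) plus the double crossovers (3).
RF(fl–p) = (59 + 3) / 1200 = 62/1200 = 0.0517 → 5.2 cM.

5.2 cM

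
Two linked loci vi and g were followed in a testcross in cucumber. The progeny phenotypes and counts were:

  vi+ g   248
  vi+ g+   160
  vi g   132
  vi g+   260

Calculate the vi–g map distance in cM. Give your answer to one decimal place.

The two most frequent classes, vi+ g (248) and vi g+ (260), are the parental types, so the F1 was vi+ g / vi g+.
The recombinant classes are vi+ g+ and vi g: 160 + 132 = 292.
Recombination frequency = 292/800 = 0.3650 ≈ 36.5%, i.e. 36.5 cM.

36.5 cM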